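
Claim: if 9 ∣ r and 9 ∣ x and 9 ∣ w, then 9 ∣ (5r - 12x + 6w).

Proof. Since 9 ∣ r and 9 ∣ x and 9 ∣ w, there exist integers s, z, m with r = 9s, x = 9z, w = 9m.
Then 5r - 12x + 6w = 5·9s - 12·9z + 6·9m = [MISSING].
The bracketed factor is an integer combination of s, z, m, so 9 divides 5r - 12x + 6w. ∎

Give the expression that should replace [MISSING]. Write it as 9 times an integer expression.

9(6m + 5s - 12z)

Pull the common 9 out of every term: 5·9s - 12·9z + 6·9m = 9(6m + 5s - 12z).
6m + 5s - 12z is an integer, which exhibits the divisibility.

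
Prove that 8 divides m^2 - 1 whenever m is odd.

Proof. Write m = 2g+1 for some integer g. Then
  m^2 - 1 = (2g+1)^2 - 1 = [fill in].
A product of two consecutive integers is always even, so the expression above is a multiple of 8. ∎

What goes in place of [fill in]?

(2g+1)^2 - 1 = 4g^2 + 4g + 1 - 1 = 4g^2 + 4g = 4g(g+1).
Since g and g+1 are consecutive, g(g+1) is even, and 4·(even) is a multiple of 8.

4g(g + 1)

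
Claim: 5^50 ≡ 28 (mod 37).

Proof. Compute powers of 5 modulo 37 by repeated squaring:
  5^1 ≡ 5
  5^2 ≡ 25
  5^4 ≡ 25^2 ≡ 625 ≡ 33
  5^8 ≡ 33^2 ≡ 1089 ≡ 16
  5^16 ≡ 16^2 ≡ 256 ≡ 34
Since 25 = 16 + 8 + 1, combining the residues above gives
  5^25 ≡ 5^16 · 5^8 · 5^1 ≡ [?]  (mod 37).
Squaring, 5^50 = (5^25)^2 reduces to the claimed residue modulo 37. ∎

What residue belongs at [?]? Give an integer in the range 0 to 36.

Multiply the listed residues: 34 · 16 · 5 = 544 → 2720.
Reducing modulo 37: 2720 = 73·37 + 19, so 5^25 ≡ 19.

19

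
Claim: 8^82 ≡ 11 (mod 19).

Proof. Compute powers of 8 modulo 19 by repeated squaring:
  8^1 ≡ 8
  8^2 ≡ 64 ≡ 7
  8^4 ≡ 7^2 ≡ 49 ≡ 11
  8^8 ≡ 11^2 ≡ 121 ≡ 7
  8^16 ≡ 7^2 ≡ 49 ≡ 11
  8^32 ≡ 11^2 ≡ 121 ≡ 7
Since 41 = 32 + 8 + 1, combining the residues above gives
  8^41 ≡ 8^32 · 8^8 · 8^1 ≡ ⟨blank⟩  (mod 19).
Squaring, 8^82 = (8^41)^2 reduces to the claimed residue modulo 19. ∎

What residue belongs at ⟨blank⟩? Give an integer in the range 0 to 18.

8^32 · 8^8 · 8^1 ≡ 7 · 7 · 8 = 392.
392 mod 19 = 12, so 8^41 ≡ 12 (mod 19).

12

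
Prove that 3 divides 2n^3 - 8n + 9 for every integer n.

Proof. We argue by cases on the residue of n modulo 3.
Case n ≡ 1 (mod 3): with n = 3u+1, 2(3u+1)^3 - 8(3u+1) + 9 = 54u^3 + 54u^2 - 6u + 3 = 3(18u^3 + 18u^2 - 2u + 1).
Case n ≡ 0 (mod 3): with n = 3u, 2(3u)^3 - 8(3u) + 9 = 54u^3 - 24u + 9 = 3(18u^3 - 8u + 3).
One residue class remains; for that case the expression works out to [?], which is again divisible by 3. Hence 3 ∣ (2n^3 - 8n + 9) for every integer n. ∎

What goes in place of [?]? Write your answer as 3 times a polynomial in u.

3(18u^3 + 36u^2 + 16u + 3)

Only n ≡ 2 (mod 3) is unaccounted for. Put n = 3u+2:
2(3u+2)^3 - 8(3u+2) + 9 expands to 54u^3 + 108u^2 + 48u + 9,
and factoring out 3 leaves 3(18u^3 + 36u^2 + 16u + 3).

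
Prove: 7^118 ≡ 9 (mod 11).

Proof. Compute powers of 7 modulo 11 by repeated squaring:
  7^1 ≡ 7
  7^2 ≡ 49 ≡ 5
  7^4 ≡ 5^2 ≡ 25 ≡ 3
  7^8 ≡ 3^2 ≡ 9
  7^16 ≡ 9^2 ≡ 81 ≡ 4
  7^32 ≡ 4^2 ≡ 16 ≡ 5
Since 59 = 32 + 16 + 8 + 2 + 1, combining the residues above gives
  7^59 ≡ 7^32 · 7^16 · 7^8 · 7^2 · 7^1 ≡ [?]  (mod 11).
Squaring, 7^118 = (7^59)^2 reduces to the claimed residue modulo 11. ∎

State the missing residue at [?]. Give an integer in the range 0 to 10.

Multiply the listed residues: 5 · 4 · 9 · 5 · 7 = 20 → 180 → 900 → 6300.
Reducing modulo 11: 6300 = 572·11 + 8, so 7^59 ≡ 8.

8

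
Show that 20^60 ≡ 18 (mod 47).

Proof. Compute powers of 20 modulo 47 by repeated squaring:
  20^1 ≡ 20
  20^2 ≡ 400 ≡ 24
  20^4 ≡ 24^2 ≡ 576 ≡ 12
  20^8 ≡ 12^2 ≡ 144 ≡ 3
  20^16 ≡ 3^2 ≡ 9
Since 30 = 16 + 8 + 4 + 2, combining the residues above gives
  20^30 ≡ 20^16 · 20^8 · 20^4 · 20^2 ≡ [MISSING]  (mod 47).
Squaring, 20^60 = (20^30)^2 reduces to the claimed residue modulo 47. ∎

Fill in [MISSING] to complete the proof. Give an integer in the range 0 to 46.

Multiply the listed residues: 9 · 3 · 12 · 24 = 27 → 324 → 7776.
Reducing modulo 47: 7776 = 165·47 + 21, so 20^30 ≡ 21.

21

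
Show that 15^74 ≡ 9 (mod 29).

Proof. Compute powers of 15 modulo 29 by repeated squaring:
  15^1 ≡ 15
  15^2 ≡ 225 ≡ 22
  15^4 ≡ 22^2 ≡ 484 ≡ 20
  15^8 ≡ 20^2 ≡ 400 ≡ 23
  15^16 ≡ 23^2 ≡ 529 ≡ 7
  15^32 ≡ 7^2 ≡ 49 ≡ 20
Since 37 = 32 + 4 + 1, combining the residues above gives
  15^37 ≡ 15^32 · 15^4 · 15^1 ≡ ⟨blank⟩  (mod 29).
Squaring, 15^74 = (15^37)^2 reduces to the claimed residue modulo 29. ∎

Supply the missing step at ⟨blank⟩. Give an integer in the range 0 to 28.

15^32 · 15^4 · 15^1 ≡ 20 · 20 · 15 = 6000.
6000 mod 29 = 26, so 15^37 ≡ 26 (mod 29).

26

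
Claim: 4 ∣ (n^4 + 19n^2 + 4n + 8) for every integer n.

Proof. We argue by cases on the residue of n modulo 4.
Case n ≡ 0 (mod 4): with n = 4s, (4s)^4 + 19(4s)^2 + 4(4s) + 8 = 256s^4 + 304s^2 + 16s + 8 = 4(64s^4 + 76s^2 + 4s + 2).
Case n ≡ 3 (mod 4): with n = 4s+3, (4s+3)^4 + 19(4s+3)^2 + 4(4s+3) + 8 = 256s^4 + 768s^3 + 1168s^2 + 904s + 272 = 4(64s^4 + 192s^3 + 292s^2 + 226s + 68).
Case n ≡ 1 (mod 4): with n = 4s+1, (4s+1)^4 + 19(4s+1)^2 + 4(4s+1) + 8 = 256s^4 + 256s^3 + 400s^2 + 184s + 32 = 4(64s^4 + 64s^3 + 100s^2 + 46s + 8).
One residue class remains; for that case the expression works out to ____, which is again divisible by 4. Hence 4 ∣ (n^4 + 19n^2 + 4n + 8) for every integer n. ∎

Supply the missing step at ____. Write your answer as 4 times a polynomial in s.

4(64s^4 + 128s^3 + 172s^2 + 112s + 27)

The residues treated are {0, 3, 1}, so the missing case is n ≡ 2 (mod 4); write n = 4s+2.
Then (4s+2)^4 + 19(4s+2)^2 + 4(4s+2) + 8 = 256s^4 + 512s^3 + 688s^2 + 448s + 108 = 4(64s^4 + 128s^3 + 172s^2 + 112s + 27).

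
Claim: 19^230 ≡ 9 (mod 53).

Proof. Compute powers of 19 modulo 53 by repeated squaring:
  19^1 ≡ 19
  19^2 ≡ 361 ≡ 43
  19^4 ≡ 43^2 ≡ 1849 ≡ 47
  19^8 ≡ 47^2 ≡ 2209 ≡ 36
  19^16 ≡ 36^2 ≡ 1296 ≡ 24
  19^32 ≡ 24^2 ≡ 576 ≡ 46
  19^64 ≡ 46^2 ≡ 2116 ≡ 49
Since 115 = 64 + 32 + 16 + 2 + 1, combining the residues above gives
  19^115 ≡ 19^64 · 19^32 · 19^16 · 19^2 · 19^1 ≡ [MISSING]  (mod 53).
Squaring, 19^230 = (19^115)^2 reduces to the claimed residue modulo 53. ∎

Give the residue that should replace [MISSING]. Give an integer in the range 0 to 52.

50

19^64 · 19^32 · 19^16 · 19^2 · 19^1 ≡ 49 · 46 · 24 · 43 · 19 = 44196432.
44196432 mod 53 = 50, so 19^115 ≡ 50 (mod 53).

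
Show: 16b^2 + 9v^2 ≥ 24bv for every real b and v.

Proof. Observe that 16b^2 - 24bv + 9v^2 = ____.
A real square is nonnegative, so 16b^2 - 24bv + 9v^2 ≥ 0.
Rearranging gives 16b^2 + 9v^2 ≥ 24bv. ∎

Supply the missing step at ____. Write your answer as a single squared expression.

(4b - 3v)^2

16b^2 - 24bv + 9v^2 is a perfect-square trinomial: the outer terms are (4b)^2 and (3v)^2, and the cross term is -2·4b·3v.
So 16b^2 - 24bv + 9v^2 = (4b - 3v)^2 ≥ 0.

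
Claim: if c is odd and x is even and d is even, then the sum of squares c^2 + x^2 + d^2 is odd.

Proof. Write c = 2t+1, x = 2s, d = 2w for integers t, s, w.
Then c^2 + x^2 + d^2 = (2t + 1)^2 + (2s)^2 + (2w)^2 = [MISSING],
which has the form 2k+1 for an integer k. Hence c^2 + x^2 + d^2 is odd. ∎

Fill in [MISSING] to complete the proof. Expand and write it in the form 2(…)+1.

Expanding: (2t + 1)^2 + (2s)^2 + (2w)^2 = 4s^2 + 4t^2 + 4t + 4w^2 + 1.
Every term except the constant is even, so this is 2(2s^2 + 2t^2 + 2t + 2w^2) + 1,
and 2s^2 + 2t^2 + 2t + 2w^2 ∈ ℤ gives the required form.

2(2s^2 + 2t^2 + 2t + 2w^2) + 1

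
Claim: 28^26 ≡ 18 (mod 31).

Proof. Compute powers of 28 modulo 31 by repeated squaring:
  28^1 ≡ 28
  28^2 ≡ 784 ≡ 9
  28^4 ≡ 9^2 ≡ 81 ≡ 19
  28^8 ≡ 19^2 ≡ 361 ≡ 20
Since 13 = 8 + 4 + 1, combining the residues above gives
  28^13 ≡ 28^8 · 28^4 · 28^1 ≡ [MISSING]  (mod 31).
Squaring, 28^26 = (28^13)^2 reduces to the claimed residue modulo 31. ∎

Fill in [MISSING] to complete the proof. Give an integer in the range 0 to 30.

Multiply the listed residues: 20 · 19 · 28 = 380 → 10640.
Reducing modulo 31: 10640 = 343·31 + 7, so 28^13 ≡ 7.

7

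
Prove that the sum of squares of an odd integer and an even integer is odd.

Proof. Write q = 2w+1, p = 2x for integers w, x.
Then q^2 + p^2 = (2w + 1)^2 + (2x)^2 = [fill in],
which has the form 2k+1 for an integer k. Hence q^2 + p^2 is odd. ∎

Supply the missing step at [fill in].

2(2w^2 + 2w + 2x^2) + 1

Expanding: (2w + 1)^2 + (2x)^2 = 4w^2 + 4w + 4x^2 + 1.
Every term except the constant is even, so this is 2(2w^2 + 2w + 2x^2) + 1,
and 2w^2 + 2w + 2x^2 ∈ ℤ gives the required form.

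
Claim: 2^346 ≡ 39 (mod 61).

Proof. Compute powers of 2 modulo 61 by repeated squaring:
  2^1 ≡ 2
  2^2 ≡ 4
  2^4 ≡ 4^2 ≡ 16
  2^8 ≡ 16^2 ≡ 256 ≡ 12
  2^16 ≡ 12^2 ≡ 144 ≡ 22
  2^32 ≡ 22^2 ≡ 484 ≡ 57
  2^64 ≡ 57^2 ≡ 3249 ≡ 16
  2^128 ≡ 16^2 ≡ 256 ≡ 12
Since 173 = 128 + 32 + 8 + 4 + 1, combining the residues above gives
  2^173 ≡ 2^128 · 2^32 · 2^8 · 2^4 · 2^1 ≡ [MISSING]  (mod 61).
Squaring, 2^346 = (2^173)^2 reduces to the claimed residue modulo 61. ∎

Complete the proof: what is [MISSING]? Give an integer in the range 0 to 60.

Multiply the listed residues: 12 · 57 · 12 · 16 · 2 = 684 → 8208 → 131328 → 262656.
Reducing modulo 61: 262656 = 4305·61 + 51, so 2^173 ≡ 51.

51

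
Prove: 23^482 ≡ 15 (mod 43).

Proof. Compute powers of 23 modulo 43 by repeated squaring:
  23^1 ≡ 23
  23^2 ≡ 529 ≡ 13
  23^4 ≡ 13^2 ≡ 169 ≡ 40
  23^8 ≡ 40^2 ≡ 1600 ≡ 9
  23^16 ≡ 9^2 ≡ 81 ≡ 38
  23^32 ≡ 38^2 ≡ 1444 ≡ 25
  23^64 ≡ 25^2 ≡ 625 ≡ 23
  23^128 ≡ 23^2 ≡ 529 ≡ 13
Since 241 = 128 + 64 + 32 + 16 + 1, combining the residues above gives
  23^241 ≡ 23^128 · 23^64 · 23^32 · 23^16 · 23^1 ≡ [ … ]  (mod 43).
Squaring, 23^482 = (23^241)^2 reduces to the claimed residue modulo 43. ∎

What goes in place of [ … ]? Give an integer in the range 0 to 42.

31

Multiply the listed residues: 13 · 23 · 25 · 38 · 23 = 299 → 7475 → 284050 → 6533150.
Reducing modulo 43: 6533150 = 151933·43 + 31, so 23^241 ≡ 31.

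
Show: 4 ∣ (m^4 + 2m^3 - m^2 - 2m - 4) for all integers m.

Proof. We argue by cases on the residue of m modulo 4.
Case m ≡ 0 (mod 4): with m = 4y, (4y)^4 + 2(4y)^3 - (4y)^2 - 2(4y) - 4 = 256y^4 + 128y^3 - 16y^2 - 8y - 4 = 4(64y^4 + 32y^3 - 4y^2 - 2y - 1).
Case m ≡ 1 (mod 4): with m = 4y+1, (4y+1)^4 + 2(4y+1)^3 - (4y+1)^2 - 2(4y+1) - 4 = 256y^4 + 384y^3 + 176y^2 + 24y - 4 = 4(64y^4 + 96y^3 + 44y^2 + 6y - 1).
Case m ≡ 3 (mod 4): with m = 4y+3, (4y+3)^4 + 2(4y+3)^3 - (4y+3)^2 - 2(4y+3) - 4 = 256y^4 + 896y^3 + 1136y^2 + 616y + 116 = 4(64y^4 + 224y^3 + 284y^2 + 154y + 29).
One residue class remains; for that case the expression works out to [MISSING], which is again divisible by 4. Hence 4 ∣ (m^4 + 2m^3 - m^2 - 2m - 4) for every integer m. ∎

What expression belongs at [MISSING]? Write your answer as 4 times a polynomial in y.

Only m ≡ 2 (mod 4) is unaccounted for. Put m = 4y+2:
(4y+2)^4 + 2(4y+2)^3 - (4y+2)^2 - 2(4y+2) - 4 expands to 256y^4 + 640y^3 + 560y^2 + 200y + 20,
and factoring out 4 leaves 4(64y^4 + 160y^3 + 140y^2 + 50y + 5).

4(64y^4 + 160y^3 + 140y^2 + 50y + 5)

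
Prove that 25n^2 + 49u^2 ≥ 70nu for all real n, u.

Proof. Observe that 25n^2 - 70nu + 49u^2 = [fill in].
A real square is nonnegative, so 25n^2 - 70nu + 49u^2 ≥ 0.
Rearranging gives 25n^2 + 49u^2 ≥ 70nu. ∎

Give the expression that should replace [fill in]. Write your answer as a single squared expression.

(5n - 7u)^2

The leading and trailing coefficients are 5^2 and 7^2, and 70 = 2·5·7, so the trinomial is (5n - 7u)^2.
Hence 25n^2 - 70nu + 49u^2 ≥ 0.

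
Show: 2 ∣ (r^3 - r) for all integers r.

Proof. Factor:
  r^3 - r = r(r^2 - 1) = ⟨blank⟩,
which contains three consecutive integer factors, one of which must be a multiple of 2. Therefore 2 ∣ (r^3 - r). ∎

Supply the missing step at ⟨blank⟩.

r(r^2 - 1) = r(r - 1)(r + 1) = (r - 1)r(r + 1).
These three factors are consecutive integers, so their product is divisible by 2.

(r - 1)r(r + 1)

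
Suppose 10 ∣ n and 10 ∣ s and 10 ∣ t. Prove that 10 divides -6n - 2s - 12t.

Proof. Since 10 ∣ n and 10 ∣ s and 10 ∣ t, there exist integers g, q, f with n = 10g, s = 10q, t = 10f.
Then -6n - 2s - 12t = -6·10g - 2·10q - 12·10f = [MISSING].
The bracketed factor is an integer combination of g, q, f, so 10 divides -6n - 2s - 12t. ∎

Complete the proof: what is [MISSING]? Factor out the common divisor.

10(-12f - 6g - 2q)

Each term has a factor of 10: -6·10g - 2·10q - 12·10f = 10·(-12f - 6g - 2q).
Since -12f - 6g - 2q is an integer, 10 ∣ (-6n - 2s - 12t).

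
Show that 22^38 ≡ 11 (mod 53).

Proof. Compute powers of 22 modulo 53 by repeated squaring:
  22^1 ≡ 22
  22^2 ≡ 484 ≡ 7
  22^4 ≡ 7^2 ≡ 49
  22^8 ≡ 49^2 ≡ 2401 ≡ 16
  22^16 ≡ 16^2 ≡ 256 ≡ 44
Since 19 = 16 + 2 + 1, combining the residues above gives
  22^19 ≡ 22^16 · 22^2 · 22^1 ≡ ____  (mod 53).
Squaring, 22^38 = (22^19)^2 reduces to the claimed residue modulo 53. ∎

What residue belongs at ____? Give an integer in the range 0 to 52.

Multiply the listed residues: 44 · 7 · 22 = 308 → 6776.
Reducing modulo 53: 6776 = 127·53 + 45, so 22^19 ≡ 45.

45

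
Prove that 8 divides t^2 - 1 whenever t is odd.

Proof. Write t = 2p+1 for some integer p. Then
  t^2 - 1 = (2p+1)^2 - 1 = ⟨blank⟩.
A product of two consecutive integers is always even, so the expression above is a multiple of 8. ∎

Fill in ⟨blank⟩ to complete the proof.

(2p+1)^2 - 1 = 4p^2 + 4p + 1 - 1 = 4p^2 + 4p = 4p(p+1).
Since p and p+1 are consecutive, p(p+1) is even, and 4·(even) is a multiple of 8.

4p(p + 1)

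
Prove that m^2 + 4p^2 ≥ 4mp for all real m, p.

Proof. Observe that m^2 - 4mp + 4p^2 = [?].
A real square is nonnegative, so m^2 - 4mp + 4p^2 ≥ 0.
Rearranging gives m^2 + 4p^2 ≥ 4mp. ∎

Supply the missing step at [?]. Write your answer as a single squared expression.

(m - 2p)^2

m^2 - 4mp + 4p^2 is a perfect-square trinomial: the outer terms are (m)^2 and (2p)^2, and the cross term is -2·m·2p.
So m^2 - 4mp + 4p^2 = (m - 2p)^2 ≥ 0.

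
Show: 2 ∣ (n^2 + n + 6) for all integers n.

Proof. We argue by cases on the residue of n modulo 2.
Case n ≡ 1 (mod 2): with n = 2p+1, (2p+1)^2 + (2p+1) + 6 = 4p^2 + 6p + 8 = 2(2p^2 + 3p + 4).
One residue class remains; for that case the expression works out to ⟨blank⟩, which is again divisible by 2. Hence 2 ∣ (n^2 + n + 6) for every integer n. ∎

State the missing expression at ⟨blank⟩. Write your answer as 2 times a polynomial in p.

2(2p^2 + p + 3)

Only n ≡ 0 (mod 2) is unaccounted for. Put n = 2p:
(2p)^2 + (2p) + 6 expands to 4p^2 + 2p + 6,
and factoring out 2 leaves 2(2p^2 + p + 3).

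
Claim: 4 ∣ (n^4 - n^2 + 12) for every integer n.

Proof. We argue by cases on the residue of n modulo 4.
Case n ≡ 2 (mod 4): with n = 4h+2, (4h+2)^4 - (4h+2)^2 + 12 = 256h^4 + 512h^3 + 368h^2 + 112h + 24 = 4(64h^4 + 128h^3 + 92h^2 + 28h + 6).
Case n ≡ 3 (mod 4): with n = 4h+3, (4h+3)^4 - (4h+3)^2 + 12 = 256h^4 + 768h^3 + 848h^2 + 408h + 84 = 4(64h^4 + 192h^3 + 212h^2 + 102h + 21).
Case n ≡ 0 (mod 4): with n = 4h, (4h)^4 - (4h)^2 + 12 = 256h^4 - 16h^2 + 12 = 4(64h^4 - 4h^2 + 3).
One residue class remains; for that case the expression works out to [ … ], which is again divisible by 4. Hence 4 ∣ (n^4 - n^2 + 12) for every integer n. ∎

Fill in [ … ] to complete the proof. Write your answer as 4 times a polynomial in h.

The residues treated are {2, 3, 0}, so the missing case is n ≡ 1 (mod 4); write n = 4h+1.
Then (4h+1)^4 - (4h+1)^2 + 12 = 256h^4 + 256h^3 + 80h^2 + 8h + 12 = 4(64h^4 + 64h^3 + 20h^2 + 2h + 3).

4(64h^4 + 64h^3 + 20h^2 + 2h + 3)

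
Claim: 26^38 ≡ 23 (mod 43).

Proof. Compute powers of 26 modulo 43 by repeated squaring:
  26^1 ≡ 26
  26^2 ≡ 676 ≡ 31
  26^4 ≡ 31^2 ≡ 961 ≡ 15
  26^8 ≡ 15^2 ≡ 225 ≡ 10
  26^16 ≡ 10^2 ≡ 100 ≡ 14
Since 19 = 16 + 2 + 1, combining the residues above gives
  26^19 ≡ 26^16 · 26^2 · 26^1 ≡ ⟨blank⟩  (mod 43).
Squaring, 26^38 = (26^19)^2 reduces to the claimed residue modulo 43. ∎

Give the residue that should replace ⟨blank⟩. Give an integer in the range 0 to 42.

18

Multiply the listed residues: 14 · 31 · 26 = 434 → 11284.
Reducing modulo 43: 11284 = 262·43 + 18, so 26^19 ≡ 18.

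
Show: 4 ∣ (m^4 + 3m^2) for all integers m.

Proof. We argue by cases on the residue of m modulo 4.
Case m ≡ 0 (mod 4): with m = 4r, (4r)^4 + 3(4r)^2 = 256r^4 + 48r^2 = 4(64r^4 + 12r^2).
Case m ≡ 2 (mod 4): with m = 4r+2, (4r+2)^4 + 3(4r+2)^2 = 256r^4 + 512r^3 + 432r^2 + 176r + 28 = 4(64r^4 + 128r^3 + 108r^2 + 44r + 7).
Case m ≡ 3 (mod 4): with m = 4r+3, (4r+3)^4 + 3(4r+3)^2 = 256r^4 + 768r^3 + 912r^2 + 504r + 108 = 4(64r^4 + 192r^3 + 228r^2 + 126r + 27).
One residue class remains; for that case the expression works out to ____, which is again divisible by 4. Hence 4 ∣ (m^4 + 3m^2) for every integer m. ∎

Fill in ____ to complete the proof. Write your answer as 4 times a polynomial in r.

4(64r^4 + 64r^3 + 36r^2 + 10r + 1)

The residues treated are {0, 2, 3}, so the missing case is m ≡ 1 (mod 4); write m = 4r+1.
Then (4r+1)^4 + 3(4r+1)^2 = 256r^4 + 256r^3 + 144r^2 + 40r + 4 = 4(64r^4 + 64r^3 + 36r^2 + 10r + 1).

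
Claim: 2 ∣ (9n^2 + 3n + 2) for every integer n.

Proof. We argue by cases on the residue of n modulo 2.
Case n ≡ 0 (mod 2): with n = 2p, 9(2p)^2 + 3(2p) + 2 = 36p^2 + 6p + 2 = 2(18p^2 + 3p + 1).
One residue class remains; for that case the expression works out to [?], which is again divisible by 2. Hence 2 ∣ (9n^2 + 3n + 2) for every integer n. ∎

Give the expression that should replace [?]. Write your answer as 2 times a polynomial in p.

2(18p^2 + 21p + 7)

Only n ≡ 1 (mod 2) is unaccounted for. Put n = 2p+1:
9(2p+1)^2 + 3(2p+1) + 2 expands to 36p^2 + 42p + 14,
and factoring out 2 leaves 2(18p^2 + 21p + 7).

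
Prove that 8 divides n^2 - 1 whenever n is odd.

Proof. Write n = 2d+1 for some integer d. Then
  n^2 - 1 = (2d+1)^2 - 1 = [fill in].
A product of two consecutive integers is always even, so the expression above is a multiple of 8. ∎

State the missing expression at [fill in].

(2d+1)^2 - 1 = 4d^2 + 4d + 1 - 1 = 4d^2 + 4d = 4d(d+1).
Since d and d+1 are consecutive, d(d+1) is even, and 4·(even) is a multiple of 8.

4d(d + 1)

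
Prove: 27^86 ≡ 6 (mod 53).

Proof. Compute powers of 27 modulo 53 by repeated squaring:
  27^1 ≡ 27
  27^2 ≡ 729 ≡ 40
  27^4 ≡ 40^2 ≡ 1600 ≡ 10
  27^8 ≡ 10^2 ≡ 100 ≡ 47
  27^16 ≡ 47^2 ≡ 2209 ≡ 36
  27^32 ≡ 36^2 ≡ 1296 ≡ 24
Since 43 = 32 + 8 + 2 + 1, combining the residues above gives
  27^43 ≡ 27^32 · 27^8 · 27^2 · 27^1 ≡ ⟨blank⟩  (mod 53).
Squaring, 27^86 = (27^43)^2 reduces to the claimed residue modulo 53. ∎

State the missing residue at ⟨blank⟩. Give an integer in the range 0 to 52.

35

Multiply the listed residues: 24 · 47 · 40 · 27 = 1128 → 45120 → 1218240.
Reducing modulo 53: 1218240 = 22985·53 + 35, so 27^43 ≡ 35.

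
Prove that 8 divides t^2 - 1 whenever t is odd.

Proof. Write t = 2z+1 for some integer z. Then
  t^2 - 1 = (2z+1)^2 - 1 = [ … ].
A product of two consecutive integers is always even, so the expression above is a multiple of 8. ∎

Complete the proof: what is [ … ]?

(2z+1)^2 - 1 = 4z^2 + 4z + 1 - 1 = 4z^2 + 4z = 4z(z+1).
Since z and z+1 are consecutive, z(z+1) is even, and 4·(even) is a multiple of 8.

4z(z + 1)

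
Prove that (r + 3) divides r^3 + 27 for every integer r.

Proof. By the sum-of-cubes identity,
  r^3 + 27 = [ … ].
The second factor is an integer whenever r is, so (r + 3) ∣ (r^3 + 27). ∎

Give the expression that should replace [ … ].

Polynomial division of r^3 + 27 by r + 3 leaves remainder 0 and quotient r^2 - 3r + 9.
Hence r^3 + 27 = (r + 3)(r^2 - 3r + 9).

(r + 3)(r^2 - 3r + 9)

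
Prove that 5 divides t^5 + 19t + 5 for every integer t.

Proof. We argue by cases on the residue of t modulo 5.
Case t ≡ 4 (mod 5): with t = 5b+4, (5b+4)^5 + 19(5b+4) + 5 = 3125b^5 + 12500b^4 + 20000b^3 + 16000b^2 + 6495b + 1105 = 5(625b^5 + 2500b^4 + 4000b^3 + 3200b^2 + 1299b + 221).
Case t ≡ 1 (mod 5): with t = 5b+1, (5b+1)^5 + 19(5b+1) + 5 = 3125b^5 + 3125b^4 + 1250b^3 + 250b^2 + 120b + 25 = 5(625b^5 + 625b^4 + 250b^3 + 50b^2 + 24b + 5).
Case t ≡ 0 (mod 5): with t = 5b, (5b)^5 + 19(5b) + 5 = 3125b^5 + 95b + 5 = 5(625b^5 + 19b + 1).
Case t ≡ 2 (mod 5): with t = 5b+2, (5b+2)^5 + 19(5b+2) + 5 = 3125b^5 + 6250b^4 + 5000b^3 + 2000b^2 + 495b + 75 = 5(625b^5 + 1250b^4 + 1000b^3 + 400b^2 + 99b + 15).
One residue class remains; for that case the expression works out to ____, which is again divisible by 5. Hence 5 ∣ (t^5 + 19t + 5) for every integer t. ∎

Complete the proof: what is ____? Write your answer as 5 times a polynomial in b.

Only t ≡ 3 (mod 5) is unaccounted for. Put t = 5b+3:
(5b+3)^5 + 19(5b+3) + 5 expands to 3125b^5 + 9375b^4 + 11250b^3 + 6750b^2 + 2120b + 305,
and factoring out 5 leaves 5(625b^5 + 1875b^4 + 2250b^3 + 1350b^2 + 424b + 61).

5(625b^5 + 1875b^4 + 2250b^3 + 1350b^2 + 424b + 61)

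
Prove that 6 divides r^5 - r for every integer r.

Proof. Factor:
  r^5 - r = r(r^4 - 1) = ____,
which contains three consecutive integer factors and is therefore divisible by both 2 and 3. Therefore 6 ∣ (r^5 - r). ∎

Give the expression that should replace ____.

r^4 - 1 = (r^2 - 1)(r^2 + 1), and r^2 - 1 = (r-1)(r+1).
So r(r^4 - 1) = (r - 1)r(r + 1)(r^2 + 1).

(r - 1)r(r + 1)(r^2 + 1)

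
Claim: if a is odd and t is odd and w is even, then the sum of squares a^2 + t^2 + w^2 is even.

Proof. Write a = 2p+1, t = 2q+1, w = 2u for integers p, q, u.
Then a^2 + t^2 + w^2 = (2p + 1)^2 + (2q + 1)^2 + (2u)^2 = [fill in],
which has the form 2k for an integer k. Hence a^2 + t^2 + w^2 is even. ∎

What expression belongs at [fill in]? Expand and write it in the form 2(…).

(2p + 1)^2 + (2q + 1)^2 + (2u)^2 = 4p^2 + 4p + 4q^2 + 4q + 4u^2 + 2
= 2(2p^2 + 2p + 2q^2 + 2q + 2u^2 + 1).
Since 2p^2 + 2p + 2q^2 + 2q + 2u^2 + 1 is an integer, the sum of squares is of the form 2k for an integer k.

2(2p^2 + 2p + 2q^2 + 2q + 2u^2 + 1)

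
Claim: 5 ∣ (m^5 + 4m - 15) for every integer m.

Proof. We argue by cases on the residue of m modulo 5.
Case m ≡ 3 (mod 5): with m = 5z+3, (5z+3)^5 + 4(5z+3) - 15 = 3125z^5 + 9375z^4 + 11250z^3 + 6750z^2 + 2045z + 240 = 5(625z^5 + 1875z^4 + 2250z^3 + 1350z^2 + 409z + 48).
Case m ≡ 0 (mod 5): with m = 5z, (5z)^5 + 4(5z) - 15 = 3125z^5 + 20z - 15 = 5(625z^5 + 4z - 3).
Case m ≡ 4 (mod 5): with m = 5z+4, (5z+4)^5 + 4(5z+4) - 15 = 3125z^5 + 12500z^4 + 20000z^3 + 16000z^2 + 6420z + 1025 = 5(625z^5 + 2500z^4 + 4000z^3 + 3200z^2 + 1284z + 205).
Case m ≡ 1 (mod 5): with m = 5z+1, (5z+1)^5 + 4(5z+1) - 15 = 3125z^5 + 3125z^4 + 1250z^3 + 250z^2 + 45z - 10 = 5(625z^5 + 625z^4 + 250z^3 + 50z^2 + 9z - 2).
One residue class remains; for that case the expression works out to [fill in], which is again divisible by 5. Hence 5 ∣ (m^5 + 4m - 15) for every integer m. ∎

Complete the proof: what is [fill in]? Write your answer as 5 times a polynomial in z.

5(625z^5 + 1250z^4 + 1000z^3 + 400z^2 + 84z + 5)

The residues treated are {3, 0, 4, 1}, so the missing case is m ≡ 2 (mod 5); write m = 5z+2.
Then (5z+2)^5 + 4(5z+2) - 15 = 3125z^5 + 6250z^4 + 5000z^3 + 2000z^2 + 420z + 25 = 5(625z^5 + 1250z^4 + 1000z^3 + 400z^2 + 84z + 5).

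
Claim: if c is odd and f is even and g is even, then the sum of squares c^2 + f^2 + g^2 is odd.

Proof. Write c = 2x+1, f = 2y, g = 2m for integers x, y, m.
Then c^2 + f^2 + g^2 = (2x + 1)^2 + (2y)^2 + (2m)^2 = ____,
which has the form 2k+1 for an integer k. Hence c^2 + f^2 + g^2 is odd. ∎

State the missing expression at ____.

Expanding: (2x + 1)^2 + (2y)^2 + (2m)^2 = 4m^2 + 4x^2 + 4x + 4y^2 + 1.
Every term except the constant is even, so this is 2(2m^2 + 2x^2 + 2x + 2y^2) + 1,
and 2m^2 + 2x^2 + 2x + 2y^2 ∈ ℤ gives the required form.

2(2m^2 + 2x^2 + 2x + 2y^2) + 1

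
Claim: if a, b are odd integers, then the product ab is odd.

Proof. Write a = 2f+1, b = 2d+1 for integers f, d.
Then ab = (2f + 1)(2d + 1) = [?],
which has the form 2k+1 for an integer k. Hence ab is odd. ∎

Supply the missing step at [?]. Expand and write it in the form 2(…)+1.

2(2df + d + f) + 1

(2f + 1)(2d + 1) = 4df + 2d + 2f + 1
= 2(2df + d + f) + 1.
Since 2df + d + f is an integer, the product is of the form 2k+1 for an integer k.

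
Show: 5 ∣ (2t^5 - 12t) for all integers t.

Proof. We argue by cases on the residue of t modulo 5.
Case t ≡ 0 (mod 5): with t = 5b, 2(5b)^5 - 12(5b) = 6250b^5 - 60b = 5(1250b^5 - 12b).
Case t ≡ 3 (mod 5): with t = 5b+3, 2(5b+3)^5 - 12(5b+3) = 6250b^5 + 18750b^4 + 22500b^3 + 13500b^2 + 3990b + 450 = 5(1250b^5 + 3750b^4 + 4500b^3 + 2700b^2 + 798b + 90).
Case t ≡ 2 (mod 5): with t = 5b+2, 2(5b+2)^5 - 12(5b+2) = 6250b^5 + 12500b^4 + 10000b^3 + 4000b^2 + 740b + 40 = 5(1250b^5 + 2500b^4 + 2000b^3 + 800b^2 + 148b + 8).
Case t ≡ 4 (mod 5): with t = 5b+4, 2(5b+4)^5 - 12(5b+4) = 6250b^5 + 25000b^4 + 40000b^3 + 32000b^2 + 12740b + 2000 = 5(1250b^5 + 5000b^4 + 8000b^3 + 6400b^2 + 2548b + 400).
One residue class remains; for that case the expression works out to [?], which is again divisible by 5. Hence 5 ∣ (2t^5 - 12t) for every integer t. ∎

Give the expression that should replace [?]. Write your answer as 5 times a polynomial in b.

The residues treated are {0, 3, 2, 4}, so the missing case is t ≡ 1 (mod 5); write t = 5b+1.
Then 2(5b+1)^5 - 12(5b+1) = 6250b^5 + 6250b^4 + 2500b^3 + 500b^2 - 10b - 10 = 5(1250b^5 + 1250b^4 + 500b^3 + 100b^2 - 2b - 2).

5(1250b^5 + 1250b^4 + 500b^3 + 100b^2 - 2b - 2)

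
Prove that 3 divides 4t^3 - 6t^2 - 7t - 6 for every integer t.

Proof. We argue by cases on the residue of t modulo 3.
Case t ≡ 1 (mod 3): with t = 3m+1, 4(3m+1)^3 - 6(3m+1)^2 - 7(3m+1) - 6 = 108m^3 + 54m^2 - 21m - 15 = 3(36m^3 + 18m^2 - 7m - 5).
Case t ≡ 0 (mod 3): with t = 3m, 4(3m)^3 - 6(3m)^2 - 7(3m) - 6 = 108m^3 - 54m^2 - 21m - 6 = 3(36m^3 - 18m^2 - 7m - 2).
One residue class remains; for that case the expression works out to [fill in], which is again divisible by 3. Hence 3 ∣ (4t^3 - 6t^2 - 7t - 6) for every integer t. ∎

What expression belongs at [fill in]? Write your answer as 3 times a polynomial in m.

3(36m^3 + 54m^2 + 17m - 4)

The residues treated are {1, 0}, so the missing case is t ≡ 2 (mod 3); write t = 3m+2.
Then 4(3m+2)^3 - 6(3m+2)^2 - 7(3m+2) - 6 = 108m^3 + 162m^2 + 51m - 12 = 3(36m^3 + 54m^2 + 17m - 4).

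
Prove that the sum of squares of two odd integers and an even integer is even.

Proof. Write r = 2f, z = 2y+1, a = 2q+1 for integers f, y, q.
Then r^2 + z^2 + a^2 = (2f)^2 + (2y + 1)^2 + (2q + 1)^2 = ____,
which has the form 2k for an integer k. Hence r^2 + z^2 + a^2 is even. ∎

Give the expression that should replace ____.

2(2f^2 + 2q^2 + 2q + 2y^2 + 2y + 1)

(2f)^2 + (2y + 1)^2 + (2q + 1)^2 = 4f^2 + 4q^2 + 4q + 4y^2 + 4y + 2
= 2(2f^2 + 2q^2 + 2q + 2y^2 + 2y + 1).
Since 2f^2 + 2q^2 + 2q + 2y^2 + 2y + 1 is an integer, the sum of squares is of the form 2k for an integer k.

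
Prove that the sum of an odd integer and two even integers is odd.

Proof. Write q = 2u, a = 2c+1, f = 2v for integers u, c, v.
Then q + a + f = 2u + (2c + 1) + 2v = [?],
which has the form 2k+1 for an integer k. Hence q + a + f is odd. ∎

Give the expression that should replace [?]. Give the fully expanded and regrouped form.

2(c + u + v) + 1

2u + (2c + 1) + 2v = 2c + 2u + 2v + 1
= 2(c + u + v) + 1.
Since c + u + v is an integer, the sum is of the form 2k+1 for an integer k.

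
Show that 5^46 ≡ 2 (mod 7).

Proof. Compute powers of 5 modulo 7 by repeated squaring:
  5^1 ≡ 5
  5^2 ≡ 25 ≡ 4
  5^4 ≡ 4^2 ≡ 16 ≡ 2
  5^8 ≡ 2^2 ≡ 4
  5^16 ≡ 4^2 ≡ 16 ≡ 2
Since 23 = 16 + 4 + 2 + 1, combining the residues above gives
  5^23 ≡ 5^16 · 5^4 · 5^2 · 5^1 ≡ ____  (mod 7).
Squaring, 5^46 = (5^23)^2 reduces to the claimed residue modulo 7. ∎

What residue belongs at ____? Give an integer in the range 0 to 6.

3

Multiply the listed residues: 2 · 2 · 4 · 5 = 4 → 16 → 80.
Reducing modulo 7: 80 = 11·7 + 3, so 5^23 ≡ 3.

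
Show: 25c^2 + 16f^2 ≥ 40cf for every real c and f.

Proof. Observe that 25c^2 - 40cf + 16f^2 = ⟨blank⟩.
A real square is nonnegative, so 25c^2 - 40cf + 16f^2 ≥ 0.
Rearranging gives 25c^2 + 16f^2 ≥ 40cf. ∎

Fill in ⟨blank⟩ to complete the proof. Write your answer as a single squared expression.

The leading and trailing coefficients are 5^2 and 4^2, and 40 = 2·5·4, so the trinomial is (5c - 4f)^2.
Hence 25c^2 - 40cf + 16f^2 ≥ 0.

(5c - 4f)^2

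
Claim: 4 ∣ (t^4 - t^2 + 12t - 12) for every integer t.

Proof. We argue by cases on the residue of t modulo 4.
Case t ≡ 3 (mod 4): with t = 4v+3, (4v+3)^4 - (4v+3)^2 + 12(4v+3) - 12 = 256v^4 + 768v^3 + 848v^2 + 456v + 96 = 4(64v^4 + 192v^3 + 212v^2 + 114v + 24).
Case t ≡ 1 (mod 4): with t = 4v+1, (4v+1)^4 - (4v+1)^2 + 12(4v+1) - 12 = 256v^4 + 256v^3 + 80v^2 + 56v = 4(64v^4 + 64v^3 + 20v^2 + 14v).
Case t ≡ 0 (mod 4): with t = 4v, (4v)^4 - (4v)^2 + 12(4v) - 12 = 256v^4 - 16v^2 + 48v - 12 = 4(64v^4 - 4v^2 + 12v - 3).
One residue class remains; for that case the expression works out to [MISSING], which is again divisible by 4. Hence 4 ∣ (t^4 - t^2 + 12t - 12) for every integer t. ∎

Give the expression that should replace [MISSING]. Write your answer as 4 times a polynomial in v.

4(64v^4 + 128v^3 + 92v^2 + 40v + 6)

Only t ≡ 2 (mod 4) is unaccounted for. Put t = 4v+2:
(4v+2)^4 - (4v+2)^2 + 12(4v+2) - 12 expands to 256v^4 + 512v^3 + 368v^2 + 160v + 24,
and factoring out 4 leaves 4(64v^4 + 128v^3 + 92v^2 + 40v + 6).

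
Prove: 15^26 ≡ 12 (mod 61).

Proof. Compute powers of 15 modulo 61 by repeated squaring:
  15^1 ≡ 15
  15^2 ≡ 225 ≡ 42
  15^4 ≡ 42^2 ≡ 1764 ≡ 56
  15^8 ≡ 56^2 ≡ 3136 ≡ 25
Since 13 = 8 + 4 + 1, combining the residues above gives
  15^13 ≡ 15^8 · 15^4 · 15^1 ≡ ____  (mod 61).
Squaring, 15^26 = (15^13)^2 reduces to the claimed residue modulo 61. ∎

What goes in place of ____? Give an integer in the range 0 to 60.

16

15^8 · 15^4 · 15^1 ≡ 25 · 56 · 15 = 21000.
21000 mod 61 = 16, so 15^13 ≡ 16 (mod 61).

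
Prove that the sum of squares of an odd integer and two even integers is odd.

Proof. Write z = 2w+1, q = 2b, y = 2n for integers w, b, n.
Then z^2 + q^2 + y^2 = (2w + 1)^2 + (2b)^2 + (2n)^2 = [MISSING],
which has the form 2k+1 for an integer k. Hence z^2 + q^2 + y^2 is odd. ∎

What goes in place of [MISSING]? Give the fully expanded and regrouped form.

2(2b^2 + 2n^2 + 2w^2 + 2w) + 1

(2w + 1)^2 + (2b)^2 + (2n)^2 = 4b^2 + 4n^2 + 4w^2 + 4w + 1
= 2(2b^2 + 2n^2 + 2w^2 + 2w) + 1.
Since 2b^2 + 2n^2 + 2w^2 + 2w is an integer, the sum of squares is of the form 2k+1 for an integer k.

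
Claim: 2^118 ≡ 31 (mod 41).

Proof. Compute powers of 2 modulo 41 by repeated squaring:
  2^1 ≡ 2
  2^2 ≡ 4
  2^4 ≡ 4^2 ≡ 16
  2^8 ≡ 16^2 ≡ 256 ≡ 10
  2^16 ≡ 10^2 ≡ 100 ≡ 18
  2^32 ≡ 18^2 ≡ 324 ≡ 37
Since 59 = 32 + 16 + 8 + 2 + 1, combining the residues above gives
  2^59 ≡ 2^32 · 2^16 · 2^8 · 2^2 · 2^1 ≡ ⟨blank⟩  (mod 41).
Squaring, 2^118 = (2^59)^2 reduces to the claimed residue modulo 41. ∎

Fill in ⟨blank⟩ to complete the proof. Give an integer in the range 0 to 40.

2^32 · 2^16 · 2^8 · 2^2 · 2^1 ≡ 37 · 18 · 10 · 4 · 2 = 53280.
53280 mod 41 = 21, so 2^59 ≡ 21 (mod 41).

21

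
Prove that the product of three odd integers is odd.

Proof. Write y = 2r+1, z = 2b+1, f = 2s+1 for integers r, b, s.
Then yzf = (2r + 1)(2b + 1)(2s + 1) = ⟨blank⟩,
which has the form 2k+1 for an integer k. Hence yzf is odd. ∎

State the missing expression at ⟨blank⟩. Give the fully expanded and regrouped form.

2(4brs + 2br + 2bs + b + 2rs + r + s) + 1

Expanding: (2r + 1)(2b + 1)(2s + 1) = 8brs + 4br + 4bs + 2b + 4rs + 2r + 2s + 1.
Every term except the constant is even, so this is 2(4brs + 2br + 2bs + b + 2rs + r + s) + 1,
and 4brs + 2br + 2bs + b + 2rs + r + s ∈ ℤ gives the required form.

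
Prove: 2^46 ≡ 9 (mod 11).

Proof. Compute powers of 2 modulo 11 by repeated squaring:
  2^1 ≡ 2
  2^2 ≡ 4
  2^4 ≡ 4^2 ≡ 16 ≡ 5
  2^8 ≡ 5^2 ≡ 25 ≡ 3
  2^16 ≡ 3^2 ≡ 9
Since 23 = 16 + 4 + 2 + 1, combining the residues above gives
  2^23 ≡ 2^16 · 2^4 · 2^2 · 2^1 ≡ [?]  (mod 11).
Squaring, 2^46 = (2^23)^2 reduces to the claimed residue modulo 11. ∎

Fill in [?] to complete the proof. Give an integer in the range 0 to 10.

8

2^16 · 2^4 · 2^2 · 2^1 ≡ 9 · 5 · 4 · 2 = 360.
360 mod 11 = 8, so 2^23 ≡ 8 (mod 11).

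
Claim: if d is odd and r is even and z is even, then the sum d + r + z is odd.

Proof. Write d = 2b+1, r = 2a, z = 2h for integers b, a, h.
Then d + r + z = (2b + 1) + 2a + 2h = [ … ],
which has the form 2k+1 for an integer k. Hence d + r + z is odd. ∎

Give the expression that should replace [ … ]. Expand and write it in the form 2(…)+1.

(2b + 1) + 2a + 2h = 2a + 2b + 2h + 1
= 2(a + b + h) + 1.
Since a + b + h is an integer, the sum is of the form 2k+1 for an integer k.

2(a + b + h) + 1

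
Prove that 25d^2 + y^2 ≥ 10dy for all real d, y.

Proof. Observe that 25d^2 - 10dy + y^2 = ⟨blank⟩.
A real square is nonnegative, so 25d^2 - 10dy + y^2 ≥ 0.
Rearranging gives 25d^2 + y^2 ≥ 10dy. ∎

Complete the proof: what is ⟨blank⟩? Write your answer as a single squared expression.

(5d - y)^2

The leading and trailing coefficients are 5^2 and 1^2, and 10 = 2·5·1, so the trinomial is (5d - y)^2.
Hence 25d^2 - 10dy + y^2 ≥ 0.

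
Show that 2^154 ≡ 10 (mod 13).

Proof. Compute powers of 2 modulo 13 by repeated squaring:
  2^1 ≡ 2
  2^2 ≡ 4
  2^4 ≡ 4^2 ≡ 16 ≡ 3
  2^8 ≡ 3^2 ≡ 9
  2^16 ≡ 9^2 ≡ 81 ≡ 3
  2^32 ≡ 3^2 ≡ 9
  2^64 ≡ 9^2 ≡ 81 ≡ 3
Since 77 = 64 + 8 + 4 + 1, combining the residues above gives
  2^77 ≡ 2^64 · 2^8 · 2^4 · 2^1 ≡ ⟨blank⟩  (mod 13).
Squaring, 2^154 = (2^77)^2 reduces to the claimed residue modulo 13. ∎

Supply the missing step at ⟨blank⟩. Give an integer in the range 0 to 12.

2^64 · 2^8 · 2^4 · 2^1 ≡ 3 · 9 · 3 · 2 = 162.
162 mod 13 = 6, so 2^77 ≡ 6 (mod 13).

6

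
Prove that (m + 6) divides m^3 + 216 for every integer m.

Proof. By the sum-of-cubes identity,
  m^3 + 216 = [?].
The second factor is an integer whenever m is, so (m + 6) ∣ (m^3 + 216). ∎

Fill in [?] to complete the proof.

(m + 6)(m^2 - 6m + 36)

a^3 + b^3 = (a + b)(a^2 - ab + b^2). With a = m, b = 6:
m^3 + 216 = (m + 6)(m^2 - 6m + 36).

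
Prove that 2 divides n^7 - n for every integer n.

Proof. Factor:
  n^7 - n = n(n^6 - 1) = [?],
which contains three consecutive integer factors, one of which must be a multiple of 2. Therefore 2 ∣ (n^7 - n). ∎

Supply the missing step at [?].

(n - 1)n(n + 1)(n^4 + n^2 + 1)

n^6 - 1 = (n^2 - 1)(n^4 + n^2 + 1), and n^2 - 1 = (n-1)(n+1).
So n(n^6 - 1) = (n - 1)n(n + 1)(n^4 + n^2 + 1).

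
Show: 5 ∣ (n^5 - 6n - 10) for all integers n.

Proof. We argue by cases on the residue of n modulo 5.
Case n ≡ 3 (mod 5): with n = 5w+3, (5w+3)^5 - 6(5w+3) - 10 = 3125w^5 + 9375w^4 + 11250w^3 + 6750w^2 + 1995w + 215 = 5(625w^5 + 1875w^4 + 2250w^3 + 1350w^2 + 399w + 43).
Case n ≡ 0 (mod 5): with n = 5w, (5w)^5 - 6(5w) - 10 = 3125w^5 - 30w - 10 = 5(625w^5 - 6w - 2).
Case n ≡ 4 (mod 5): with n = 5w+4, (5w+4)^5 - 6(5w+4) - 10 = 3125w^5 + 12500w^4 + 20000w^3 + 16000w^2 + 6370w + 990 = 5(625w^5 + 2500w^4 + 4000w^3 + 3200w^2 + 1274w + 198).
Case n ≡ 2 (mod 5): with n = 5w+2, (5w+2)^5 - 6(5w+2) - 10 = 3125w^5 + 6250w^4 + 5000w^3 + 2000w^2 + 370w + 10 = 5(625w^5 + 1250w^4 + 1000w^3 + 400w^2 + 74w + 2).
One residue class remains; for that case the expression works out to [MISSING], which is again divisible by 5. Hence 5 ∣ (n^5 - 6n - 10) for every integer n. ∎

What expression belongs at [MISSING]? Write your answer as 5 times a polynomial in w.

Only n ≡ 1 (mod 5) is unaccounted for. Put n = 5w+1:
(5w+1)^5 - 6(5w+1) - 10 expands to 3125w^5 + 3125w^4 + 1250w^3 + 250w^2 - 5w - 15,
and factoring out 5 leaves 5(625w^5 + 625w^4 + 250w^3 + 50w^2 - w - 3).

5(625w^5 + 625w^4 + 250w^3 + 50w^2 - w - 3)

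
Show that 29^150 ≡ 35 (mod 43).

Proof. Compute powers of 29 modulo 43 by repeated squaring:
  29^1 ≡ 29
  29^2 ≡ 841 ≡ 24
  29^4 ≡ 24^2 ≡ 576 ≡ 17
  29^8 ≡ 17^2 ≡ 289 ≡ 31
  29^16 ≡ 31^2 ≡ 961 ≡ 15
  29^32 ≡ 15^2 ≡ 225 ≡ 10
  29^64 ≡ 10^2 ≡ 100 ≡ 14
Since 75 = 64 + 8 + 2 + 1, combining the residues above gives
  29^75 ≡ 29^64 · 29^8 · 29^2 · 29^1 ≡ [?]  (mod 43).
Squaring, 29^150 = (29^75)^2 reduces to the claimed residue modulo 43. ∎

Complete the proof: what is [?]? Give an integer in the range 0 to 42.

Multiply the listed residues: 14 · 31 · 24 · 29 = 434 → 10416 → 302064.
Reducing modulo 43: 302064 = 7024·43 + 32, so 29^75 ≡ 32.

32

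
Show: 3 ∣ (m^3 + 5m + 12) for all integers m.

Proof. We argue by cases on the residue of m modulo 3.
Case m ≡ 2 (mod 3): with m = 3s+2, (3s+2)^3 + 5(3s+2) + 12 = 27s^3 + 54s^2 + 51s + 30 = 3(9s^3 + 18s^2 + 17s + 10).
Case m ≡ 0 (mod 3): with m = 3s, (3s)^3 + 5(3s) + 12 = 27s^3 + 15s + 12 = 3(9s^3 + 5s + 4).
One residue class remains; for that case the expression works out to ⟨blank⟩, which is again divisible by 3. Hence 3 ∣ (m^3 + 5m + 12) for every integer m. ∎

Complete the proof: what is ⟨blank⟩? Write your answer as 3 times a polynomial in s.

The residues treated are {2, 0}, so the missing case is m ≡ 1 (mod 3); write m = 3s+1.
Then (3s+1)^3 + 5(3s+1) + 12 = 27s^3 + 27s^2 + 24s + 18 = 3(9s^3 + 9s^2 + 8s + 6).

3(9s^3 + 9s^2 + 8s + 6)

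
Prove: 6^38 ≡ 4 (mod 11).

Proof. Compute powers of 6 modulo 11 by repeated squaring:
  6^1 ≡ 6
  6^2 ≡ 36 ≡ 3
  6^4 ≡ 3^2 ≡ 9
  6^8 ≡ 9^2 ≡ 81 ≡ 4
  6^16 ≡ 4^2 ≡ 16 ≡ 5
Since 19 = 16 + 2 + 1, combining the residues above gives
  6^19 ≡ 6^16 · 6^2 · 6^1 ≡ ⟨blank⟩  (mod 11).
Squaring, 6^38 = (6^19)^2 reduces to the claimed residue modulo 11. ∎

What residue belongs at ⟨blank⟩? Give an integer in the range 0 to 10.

2

6^16 · 6^2 · 6^1 ≡ 5 · 3 · 6 = 90.
90 mod 11 = 2, so 6^19 ≡ 2 (mod 11).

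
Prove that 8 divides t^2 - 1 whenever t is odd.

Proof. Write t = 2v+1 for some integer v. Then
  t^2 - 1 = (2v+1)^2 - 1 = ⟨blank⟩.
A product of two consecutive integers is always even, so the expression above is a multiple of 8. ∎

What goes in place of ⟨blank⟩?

4v(v + 1)

(2v+1)^2 - 1 = 4v^2 + 4v + 1 - 1 = 4v^2 + 4v = 4v(v+1).
Since v and v+1 are consecutive, v(v+1) is even, and 4·(even) is a multiple of 8.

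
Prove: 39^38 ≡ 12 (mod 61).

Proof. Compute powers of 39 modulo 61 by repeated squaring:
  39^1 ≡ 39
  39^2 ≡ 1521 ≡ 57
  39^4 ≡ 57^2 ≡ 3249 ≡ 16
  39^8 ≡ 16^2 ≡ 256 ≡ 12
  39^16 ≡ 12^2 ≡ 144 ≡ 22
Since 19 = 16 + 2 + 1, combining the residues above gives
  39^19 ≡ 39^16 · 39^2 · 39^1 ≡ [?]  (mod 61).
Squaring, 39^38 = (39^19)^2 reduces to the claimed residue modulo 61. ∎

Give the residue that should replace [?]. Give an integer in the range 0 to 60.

45

39^16 · 39^2 · 39^1 ≡ 22 · 57 · 39 = 48906.
48906 mod 61 = 45, so 39^19 ≡ 45 (mod 61).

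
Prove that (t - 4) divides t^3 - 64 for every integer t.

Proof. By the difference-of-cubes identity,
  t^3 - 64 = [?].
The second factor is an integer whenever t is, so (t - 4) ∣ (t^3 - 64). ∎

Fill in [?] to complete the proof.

(t - 4)(t^2 + 4t + 16)

a^3 - b^3 = (a - b)(a^2 + ab + b^2). With a = t, b = 4:
t^3 - 64 = (t - 4)(t^2 + 4t + 16).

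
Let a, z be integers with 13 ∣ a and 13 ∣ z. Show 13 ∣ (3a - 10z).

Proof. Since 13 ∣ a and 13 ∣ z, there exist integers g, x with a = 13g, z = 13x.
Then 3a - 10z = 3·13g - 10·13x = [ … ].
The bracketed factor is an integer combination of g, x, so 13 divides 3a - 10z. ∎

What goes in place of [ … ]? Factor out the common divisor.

13(3g - 10x)

Pull the common 13 out of every term: 3·13g - 10·13x = 13(3g - 10x).
3g - 10x is an integer, which exhibits the divisibility.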